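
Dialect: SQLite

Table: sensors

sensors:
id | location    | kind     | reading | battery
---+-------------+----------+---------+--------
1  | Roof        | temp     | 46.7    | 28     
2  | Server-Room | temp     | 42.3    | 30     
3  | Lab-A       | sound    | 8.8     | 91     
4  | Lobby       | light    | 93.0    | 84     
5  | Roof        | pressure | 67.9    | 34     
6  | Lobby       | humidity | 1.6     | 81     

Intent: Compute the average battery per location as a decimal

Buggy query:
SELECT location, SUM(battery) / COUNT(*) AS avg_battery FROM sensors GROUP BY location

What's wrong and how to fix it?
Bug: Both operands are integers, so '/' performs integer division and truncates

Fix: Multiply by 1.0 (or CAST to REAL) to force floating-point division

Corrected query:
SELECT location, SUM(battery) * 1.0 / COUNT(*) AS avg_battery FROM sensors GROUP BY location

Result:
location    | avg_battery
------------+------------
Lab-A       | 91         
Lobby       | 82.5       
Roof        | 31         
Server-Room | 30         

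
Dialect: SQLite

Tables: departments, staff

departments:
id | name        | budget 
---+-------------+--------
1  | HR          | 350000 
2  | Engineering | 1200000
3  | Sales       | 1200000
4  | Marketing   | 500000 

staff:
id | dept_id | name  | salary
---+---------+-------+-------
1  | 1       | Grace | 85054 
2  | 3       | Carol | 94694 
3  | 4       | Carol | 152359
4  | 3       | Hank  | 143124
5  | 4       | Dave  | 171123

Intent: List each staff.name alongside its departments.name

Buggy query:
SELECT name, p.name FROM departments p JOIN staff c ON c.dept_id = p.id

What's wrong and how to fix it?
Bug: 'name' exists in both joined tables, so the database can't tell which one is meant

Fix: Qualify the column with its table alias (c.name)

Corrected query:
SELECT c.name, p.name FROM departments p JOIN staff c ON c.dept_id = p.id

Result:
name  | name     
------+----------
Grace | HR       
Carol | Sales    
Carol | Marketing
Hank  | Sales    
Dave  | Marketing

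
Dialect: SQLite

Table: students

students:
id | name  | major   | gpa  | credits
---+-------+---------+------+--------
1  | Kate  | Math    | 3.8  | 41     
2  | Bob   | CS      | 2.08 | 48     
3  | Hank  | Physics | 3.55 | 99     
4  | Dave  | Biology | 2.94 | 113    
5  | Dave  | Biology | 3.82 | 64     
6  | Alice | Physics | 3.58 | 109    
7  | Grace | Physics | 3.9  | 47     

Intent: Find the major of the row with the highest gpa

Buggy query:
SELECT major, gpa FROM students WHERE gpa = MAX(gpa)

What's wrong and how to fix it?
Bug: WHERE is evaluated per row; an aggregate over the whole table isn't defined there

Fix: Use a subquery: WHERE gpa = (SELECT MAX(gpa) FROM students)

Corrected query:
SELECT major, gpa FROM students WHERE gpa = (SELECT MAX(gpa) FROM students)

Result:
major   | gpa
--------+----
Physics | 3.9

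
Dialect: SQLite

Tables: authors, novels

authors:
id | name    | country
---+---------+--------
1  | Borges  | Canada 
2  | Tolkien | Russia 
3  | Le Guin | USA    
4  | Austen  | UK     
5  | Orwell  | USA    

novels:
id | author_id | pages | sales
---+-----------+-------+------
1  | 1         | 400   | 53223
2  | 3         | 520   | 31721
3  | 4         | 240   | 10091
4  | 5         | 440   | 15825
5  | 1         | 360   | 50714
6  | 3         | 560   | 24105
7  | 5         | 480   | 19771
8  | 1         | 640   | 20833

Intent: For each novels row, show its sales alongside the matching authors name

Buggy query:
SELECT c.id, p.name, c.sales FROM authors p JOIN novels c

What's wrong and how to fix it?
Bug: JOIN with no ON clause produces a cartesian product; every novels row pairs with every authors row

Fix: Add ON c.author_id = p.id to the JOIN

Corrected query:
SELECT c.id, p.name, c.sales FROM authors p JOIN novels c ON c.author_id = p.id

Result:
id | name    | sales
---+---------+------
1  | Borges  | 53223
2  | Le Guin | 31721
3  | Austen  | 10091
4  | Orwell  | 15825
5  | Borges  | 50714
6  | Le Guin | 24105
7  | Orwell  | 19771
8  | Borges  | 20833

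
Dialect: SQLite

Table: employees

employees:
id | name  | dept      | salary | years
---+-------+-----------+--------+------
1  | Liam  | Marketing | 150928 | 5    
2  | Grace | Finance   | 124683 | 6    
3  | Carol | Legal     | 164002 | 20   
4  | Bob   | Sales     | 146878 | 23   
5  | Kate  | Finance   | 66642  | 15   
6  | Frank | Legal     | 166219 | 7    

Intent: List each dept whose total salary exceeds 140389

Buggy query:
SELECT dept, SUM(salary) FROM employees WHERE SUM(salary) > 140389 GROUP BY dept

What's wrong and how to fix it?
Bug: WHERE runs before GROUP BY, so aggregates aren't available there

Fix: Use HAVING (which filters groups after aggregation) instead of WHERE

Corrected query:
SELECT dept, SUM(salary) FROM employees GROUP BY dept HAVING SUM(salary) > 140389

Result:
dept      | SUM(salary)
----------+------------
Finance   | 191325     
Legal     | 330221     
Marketing | 150928     
Sales     | 146878     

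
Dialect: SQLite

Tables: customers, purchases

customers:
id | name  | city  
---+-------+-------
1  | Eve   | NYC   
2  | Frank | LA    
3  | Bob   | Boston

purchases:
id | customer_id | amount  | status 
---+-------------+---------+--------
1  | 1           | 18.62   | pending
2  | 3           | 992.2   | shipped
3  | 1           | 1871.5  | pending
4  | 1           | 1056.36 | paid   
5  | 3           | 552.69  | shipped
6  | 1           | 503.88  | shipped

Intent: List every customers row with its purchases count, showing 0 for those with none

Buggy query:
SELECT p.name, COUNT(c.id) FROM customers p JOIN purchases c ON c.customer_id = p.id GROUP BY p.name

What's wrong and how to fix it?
Bug: An inner join excludes parents with zero children

Fix: Switch to LEFT JOIN to retain unmatched parent rows

Corrected query:
SELECT p.name, COUNT(c.id) FROM customers p LEFT JOIN purchases c ON c.customer_id = p.id GROUP BY p.name

Result:
name  | COUNT(c.id)
------+------------
Bob   | 2          
Eve   | 4          
Frank | 0          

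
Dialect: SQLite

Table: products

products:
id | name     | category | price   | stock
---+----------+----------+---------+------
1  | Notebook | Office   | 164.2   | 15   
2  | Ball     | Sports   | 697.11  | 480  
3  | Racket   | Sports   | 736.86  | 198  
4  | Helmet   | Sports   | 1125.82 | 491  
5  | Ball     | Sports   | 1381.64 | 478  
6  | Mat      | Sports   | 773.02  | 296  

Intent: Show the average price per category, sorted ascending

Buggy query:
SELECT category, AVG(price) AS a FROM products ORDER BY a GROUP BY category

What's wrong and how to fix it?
Bug: GROUP BY must precede ORDER BY

Fix: Move ORDER BY to the end, after GROUP BY

Corrected query:
SELECT category, AVG(price) AS a FROM products GROUP BY category ORDER BY a

Result:
category | a     
---------+-------
Office   | 164.2 
Sports   | 942.89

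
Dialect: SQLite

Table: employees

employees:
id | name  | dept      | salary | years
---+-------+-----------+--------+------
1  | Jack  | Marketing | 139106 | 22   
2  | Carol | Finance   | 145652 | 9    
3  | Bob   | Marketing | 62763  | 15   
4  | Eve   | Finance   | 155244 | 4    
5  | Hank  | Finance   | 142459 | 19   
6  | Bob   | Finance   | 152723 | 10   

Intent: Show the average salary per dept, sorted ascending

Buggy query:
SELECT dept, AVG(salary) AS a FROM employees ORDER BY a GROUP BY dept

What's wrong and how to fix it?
Bug: GROUP BY must precede ORDER BY

Fix: Reorder: SELECT … FROM … GROUP BY … ORDER BY …

Corrected query:
SELECT dept, AVG(salary) AS a FROM employees GROUP BY dept ORDER BY a

Result:
dept      | a       
----------+---------
Marketing | 100934.5
Finance   | 149019.5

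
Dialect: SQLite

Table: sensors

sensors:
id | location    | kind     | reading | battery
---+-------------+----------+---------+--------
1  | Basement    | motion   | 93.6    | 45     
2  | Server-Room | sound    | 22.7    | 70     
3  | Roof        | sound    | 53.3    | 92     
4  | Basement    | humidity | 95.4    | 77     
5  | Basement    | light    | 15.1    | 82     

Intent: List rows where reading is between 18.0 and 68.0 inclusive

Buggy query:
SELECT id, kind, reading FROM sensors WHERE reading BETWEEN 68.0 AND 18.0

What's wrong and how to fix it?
Bug: BETWEEN expects the lower bound first; with 68.0 AND 18.0 the range is empty

Fix: Swap the bounds so the smaller value comes first

Corrected query:
SELECT id, kind, reading FROM sensors WHERE reading BETWEEN 18.0 AND 68.0

Result:
id | kind  | reading
---+-------+--------
2  | sound | 22.7   
3  | sound | 53.3   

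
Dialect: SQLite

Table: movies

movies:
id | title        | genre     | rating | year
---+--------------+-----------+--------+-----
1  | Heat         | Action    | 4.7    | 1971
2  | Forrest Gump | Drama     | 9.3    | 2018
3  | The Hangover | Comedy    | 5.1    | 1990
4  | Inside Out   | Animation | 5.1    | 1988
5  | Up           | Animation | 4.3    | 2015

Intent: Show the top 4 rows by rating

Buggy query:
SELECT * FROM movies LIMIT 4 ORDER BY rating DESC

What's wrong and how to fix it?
Bug: ORDER BY cannot follow LIMIT; LIMIT is the final clause

Fix: Swap the clauses: ORDER BY first, then LIMIT

Corrected query:
SELECT * FROM movies ORDER BY rating DESC LIMIT 4

Result:
id | title        | genre     | rating | year
---+--------------+-----------+--------+-----
2  | Forrest Gump | Drama     | 9.3    | 2018
3  | The Hangover | Comedy    | 5.1    | 1990
4  | Inside Out   | Animation | 5.1    | 1988
1  | Heat         | Action    | 4.7    | 1971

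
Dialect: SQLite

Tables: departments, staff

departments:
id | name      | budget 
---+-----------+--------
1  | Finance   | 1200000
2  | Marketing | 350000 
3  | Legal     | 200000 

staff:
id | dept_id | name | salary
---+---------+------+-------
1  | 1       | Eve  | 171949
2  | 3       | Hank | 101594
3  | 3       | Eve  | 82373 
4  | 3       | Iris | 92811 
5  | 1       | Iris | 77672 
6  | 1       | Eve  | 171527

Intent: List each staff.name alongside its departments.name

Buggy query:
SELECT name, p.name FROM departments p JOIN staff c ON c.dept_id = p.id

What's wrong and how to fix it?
Bug: 'name' exists in both joined tables, so the database can't tell which one is meant

Fix: Qualify the column with its table alias (c.name)

Corrected query:
SELECT c.name, p.name FROM departments p JOIN staff c ON c.dept_id = p.id

Result:
name | name   
-----+--------
Eve  | Finance
Hank | Legal  
Eve  | Legal  
Iris | Legal  
Iris | Finance
Eve  | Finance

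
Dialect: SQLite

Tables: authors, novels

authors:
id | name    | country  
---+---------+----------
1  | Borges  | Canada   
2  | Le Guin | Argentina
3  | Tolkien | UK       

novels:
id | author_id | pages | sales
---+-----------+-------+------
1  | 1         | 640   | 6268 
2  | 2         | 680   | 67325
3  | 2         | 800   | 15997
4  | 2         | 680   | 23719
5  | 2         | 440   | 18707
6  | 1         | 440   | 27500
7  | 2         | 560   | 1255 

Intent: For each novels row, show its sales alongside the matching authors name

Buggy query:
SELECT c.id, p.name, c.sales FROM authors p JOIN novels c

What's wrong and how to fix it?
Bug: Missing join condition: each novels row is matched to all authors rows instead of just its own

Fix: Specify the join condition linking the foreign key to the parent id

Corrected query:
SELECT c.id, p.name, c.sales FROM authors p JOIN novels c ON c.author_id = p.id

Result:
id | name    | sales
---+---------+------
1  | Borges  | 6268 
2  | Le Guin | 67325
3  | Le Guin | 15997
4  | Le Guin | 23719
5  | Le Guin | 18707
6  | Borges  | 27500
7  | Le Guin | 1255 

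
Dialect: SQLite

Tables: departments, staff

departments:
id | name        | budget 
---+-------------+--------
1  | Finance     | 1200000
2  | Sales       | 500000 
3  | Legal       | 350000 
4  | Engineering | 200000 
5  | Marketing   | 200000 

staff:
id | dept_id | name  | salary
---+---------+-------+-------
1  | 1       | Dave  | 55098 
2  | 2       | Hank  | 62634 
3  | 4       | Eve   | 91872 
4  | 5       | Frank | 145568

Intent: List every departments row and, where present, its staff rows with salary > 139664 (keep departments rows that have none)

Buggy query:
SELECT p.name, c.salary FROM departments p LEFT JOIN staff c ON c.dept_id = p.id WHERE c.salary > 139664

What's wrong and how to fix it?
Bug: Filtering c.salary in WHERE discards the NULL rows produced by LEFT JOIN, turning it into an inner join

Fix: Move the right-table condition into the ON clause so unmatched parents are kept

Corrected query:
SELECT p.name, c.salary FROM departments p LEFT JOIN staff c ON c.dept_id = p.id AND c.salary > 139664

Result:
name        | salary
------------+-------
Finance     | NULL  
Sales       | NULL  
Legal       | NULL  
Engineering | NULL  
Marketing   | 145568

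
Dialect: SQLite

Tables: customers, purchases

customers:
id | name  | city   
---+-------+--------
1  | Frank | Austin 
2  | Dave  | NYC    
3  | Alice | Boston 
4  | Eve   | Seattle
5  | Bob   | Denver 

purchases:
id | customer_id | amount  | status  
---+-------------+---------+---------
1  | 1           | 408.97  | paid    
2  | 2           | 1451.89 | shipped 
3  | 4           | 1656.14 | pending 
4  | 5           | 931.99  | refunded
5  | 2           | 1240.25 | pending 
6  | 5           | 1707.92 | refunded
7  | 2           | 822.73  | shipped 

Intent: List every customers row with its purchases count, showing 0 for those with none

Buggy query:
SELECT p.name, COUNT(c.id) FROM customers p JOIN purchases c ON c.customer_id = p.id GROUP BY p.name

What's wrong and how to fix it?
Bug: INNER JOIN drops customers rows that have no matching purchases rows

Fix: Use LEFT JOIN so parents without children still appear (COUNT(c.id) gives 0)

Corrected query:
SELECT p.name, COUNT(c.id) FROM customers p LEFT JOIN purchases c ON c.customer_id = p.id GROUP BY p.name

Result:
name  | COUNT(c.id)
------+------------
Alice | 0          
Bob   | 2          
Dave  | 3          
Eve   | 1          
Frank | 1          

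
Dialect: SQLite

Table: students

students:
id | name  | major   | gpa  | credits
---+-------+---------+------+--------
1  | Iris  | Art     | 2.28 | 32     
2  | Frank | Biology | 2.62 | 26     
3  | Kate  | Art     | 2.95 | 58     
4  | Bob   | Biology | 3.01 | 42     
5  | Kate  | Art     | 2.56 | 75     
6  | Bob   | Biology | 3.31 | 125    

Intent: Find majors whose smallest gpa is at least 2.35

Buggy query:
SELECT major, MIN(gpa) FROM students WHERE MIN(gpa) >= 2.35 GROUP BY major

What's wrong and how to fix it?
Bug: MIN() in WHERE is a misuse of aggregate

Fix: Replace WHERE with HAVING after the GROUP BY

Corrected query:
SELECT major, MIN(gpa) FROM students GROUP BY major HAVING MIN(gpa) >= 2.35

Result:
major   | MIN(gpa)
--------+---------
Biology | 2.62    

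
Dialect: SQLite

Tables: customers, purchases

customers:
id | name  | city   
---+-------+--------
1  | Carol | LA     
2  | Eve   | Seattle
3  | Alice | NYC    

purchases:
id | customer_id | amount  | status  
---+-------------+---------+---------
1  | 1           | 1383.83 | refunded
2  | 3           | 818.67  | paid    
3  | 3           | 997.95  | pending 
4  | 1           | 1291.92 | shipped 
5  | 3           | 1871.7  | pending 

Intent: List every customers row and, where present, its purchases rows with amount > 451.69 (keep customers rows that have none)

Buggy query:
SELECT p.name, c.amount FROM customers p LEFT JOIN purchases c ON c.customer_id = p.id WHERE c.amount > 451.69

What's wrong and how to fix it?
Bug: A WHERE condition on the right-hand table after LEFT JOIN drops unmatched parents

Fix: Put 'c.amount > 451.69' in the JOIN's ON clause instead of WHERE

Corrected query:
SELECT p.name, c.amount FROM customers p LEFT JOIN purchases c ON c.customer_id = p.id AND c.amount > 451.69

Result:
name  | amount 
------+--------
Carol | 1291.92
Carol | 1383.83
Eve   | NULL   
Alice | 818.67 
Alice | 997.95 
Alice | 1871.7 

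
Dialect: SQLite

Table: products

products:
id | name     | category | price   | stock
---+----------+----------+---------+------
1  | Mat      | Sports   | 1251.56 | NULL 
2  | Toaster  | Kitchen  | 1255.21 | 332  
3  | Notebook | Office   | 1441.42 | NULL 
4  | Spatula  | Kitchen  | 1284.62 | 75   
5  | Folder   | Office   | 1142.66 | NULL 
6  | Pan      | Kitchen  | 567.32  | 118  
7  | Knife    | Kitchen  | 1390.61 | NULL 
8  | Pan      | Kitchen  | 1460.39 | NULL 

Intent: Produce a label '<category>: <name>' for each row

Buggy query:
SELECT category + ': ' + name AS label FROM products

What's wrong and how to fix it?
Bug: '+' is numeric addition; on text columns SQLite converts them to 0 instead of concatenating

Fix: Use the || operator for string concatenation

Corrected query:
SELECT category || ': ' || name AS label FROM products

Result:
label           
----------------
Sports: Mat     
Kitchen: Toaster
Office: Notebook
Kitchen: Spatula
Office: Folder  
Kitchen: Pan    
Kitchen: Knife  
Kitchen: Pan    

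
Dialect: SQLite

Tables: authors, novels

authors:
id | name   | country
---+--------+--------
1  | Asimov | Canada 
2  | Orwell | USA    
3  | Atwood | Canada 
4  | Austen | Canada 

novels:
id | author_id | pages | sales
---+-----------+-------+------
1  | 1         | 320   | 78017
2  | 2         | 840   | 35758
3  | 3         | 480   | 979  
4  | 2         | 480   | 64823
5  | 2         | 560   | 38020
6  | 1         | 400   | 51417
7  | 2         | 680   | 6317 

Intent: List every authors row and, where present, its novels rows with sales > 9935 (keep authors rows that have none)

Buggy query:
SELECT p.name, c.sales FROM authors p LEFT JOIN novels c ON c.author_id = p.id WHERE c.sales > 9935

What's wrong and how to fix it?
Bug: Filtering c.sales in WHERE discards the NULL rows produced by LEFT JOIN, turning it into an inner join

Fix: Put 'c.sales > 9935' in the JOIN's ON clause instead of WHERE

Corrected query:
SELECT p.name, c.sales FROM authors p LEFT JOIN novels c ON c.author_id = p.id AND c.sales > 9935

Result:
name   | sales
-------+------
Asimov | 51417
Asimov | 78017
Orwell | 35758
Orwell | 38020
Orwell | 64823
Atwood | NULL 
Austen | NULL 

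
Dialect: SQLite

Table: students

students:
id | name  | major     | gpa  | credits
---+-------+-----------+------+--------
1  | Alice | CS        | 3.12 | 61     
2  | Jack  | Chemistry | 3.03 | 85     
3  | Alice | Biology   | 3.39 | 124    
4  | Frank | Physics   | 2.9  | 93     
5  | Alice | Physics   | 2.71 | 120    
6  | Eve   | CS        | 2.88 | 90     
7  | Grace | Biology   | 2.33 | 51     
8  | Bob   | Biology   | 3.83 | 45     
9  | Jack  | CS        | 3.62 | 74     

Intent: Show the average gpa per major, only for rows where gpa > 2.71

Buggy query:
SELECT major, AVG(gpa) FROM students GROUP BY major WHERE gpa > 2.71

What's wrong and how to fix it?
Bug: Row-level WHERE must come before GROUP BY in the clause order

Fix: Move the WHERE clause before GROUP BY

Corrected query:
SELECT major, AVG(gpa) FROM students WHERE gpa > 2.71 GROUP BY major

Result:
major     | AVG(gpa)
----------+---------
Biology   | 3.61    
CS        | 3.206667
Chemistry | 3.03    
Physics   | 2.9     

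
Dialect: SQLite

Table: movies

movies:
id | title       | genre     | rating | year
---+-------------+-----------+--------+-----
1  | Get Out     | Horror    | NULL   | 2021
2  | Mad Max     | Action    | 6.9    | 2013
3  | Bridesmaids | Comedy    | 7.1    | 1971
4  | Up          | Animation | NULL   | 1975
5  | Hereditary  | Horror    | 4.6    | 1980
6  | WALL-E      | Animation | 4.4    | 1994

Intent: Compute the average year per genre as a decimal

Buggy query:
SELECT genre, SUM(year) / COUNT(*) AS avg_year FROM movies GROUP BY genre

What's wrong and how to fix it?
Bug: SUM(year) and COUNT(*) are both integers; the division truncates the fractional part

Fix: Multiply by 1.0 (or CAST to REAL) to force floating-point division

Corrected query:
SELECT genre, SUM(year) * 1.0 / COUNT(*) AS avg_year FROM movies GROUP BY genre

Result:
genre     | avg_year
----------+---------
Action    | 2013    
Animation | 1984.5  
Comedy    | 1971    
Horror    | 2000.5  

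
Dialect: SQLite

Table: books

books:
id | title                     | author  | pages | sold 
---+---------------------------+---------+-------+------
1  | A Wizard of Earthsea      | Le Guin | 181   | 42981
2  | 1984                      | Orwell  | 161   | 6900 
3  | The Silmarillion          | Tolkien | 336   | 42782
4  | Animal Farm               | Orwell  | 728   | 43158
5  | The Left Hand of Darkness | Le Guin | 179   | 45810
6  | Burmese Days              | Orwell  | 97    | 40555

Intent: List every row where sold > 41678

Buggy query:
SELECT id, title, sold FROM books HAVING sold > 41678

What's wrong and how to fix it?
Bug: HAVING filters the output of aggregation, but this query has no GROUP BY and no aggregate functions, so SQLite rejects it (HAVING clause on a non-aggregate query); the condition here is per row

Fix: Use WHERE for row-level filtering

Corrected query:
SELECT id, title, sold FROM books WHERE sold > 41678

Result:
id | title                     | sold 
---+---------------------------+------
1  | A Wizard of Earthsea      | 42981
3  | The Silmarillion          | 42782
4  | Animal Farm               | 43158
5  | The Left Hand of Darkness | 45810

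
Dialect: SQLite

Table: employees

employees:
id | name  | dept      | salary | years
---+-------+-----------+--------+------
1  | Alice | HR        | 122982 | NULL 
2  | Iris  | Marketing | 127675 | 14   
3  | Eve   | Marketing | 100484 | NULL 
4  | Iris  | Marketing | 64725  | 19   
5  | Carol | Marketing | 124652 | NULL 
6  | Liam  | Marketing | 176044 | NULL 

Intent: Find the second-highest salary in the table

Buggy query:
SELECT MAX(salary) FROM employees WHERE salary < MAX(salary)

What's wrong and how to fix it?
Bug: The inner MAX is an aggregate inside WHERE, which is not allowed

Fix: Put the inner MAX in a scalar subquery

Corrected query:
SELECT MAX(salary) FROM employees WHERE salary < (SELECT MAX(salary) FROM employees)

Result:
MAX(salary)
-----------
127675     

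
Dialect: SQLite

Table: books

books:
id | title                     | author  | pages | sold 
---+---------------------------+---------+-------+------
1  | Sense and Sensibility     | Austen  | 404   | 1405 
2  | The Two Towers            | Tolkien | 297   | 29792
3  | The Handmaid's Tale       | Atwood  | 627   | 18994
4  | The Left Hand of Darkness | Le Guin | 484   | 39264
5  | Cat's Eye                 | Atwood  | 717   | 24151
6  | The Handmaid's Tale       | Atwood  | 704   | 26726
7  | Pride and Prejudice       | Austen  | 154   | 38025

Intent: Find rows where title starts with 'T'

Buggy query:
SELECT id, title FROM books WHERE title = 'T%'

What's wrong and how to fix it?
Bug: Wildcards only work with LIKE; '=' treats '%' as a literal character

Fix: Replace '=' with LIKE so 'T%' is treated as a pattern

Corrected query:
SELECT id, title FROM books WHERE title LIKE 'T%'

Result:
id | title                    
---+--------------------------
2  | The Two Towers           
3  | The Handmaid's Tale      
4  | The Left Hand of Darkness
6  | The Handmaid's Tale      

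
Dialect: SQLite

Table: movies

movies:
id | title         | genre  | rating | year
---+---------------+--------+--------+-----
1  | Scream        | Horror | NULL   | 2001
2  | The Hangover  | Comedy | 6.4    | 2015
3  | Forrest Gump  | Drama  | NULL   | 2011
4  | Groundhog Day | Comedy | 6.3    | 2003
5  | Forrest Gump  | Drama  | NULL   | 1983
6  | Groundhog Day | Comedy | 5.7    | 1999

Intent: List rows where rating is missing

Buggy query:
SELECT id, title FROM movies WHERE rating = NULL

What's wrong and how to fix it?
Bug: '= NULL' is always unknown in SQL three-valued logic, so no rows match

Fix: Replace '= NULL' with 'IS NULL'

Corrected query:
SELECT id, title FROM movies WHERE rating IS NULL

Result:
id | title       
---+-------------
1  | Scream      
3  | Forrest Gump
5  | Forrest Gump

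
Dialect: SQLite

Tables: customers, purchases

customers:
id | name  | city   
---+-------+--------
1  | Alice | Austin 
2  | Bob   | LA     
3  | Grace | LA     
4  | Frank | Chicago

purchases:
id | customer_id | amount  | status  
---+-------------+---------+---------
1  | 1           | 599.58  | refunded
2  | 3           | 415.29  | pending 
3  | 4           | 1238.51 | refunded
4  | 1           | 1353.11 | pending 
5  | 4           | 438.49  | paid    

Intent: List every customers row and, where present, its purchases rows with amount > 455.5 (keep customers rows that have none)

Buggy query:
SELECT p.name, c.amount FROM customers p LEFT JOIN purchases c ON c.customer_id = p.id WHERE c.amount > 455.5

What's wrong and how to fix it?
Bug: Filtering c.amount in WHERE discards the NULL rows produced by LEFT JOIN, turning it into an inner join

Fix: Put 'c.amount > 455.5' in the JOIN's ON clause instead of WHERE

Corrected query:
SELECT p.name, c.amount FROM customers p LEFT JOIN purchases c ON c.customer_id = p.id AND c.amount > 455.5

Result:
name  | amount 
------+--------
Alice | 599.58 
Alice | 1353.11
Bob   | NULL   
Grace | NULL   
Frank | 1238.51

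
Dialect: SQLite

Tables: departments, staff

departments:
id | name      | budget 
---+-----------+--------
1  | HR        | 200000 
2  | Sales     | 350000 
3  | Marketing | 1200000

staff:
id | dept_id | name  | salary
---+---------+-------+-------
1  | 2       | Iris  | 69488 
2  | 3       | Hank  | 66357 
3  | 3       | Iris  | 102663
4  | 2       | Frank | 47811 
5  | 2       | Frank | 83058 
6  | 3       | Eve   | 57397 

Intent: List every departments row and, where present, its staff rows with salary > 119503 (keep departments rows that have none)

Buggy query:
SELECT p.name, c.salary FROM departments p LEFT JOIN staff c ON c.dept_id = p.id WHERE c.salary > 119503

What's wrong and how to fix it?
Bug: A WHERE condition on the right-hand table after LEFT JOIN drops unmatched parents

Fix: Move the right-table condition into the ON clause so unmatched parents are kept

Corrected query:
SELECT p.name, c.salary FROM departments p LEFT JOIN staff c ON c.dept_id = p.id AND c.salary > 119503

Result:
name      | salary
----------+-------
HR        | NULL  
Sales     | NULL  
Marketing | NULL  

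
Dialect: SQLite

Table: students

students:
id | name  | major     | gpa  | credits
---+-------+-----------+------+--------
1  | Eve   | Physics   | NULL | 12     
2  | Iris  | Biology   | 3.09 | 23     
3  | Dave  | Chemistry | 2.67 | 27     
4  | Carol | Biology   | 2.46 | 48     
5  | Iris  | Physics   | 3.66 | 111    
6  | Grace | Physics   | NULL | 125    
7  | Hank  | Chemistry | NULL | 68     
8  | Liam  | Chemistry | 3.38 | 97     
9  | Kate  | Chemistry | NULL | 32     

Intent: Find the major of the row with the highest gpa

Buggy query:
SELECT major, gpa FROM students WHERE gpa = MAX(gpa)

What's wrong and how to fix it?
Bug: MAX(gpa) is an aggregate and cannot be used directly in WHERE

Fix: Use a subquery: WHERE gpa = (SELECT MAX(gpa) FROM students)

Corrected query:
SELECT major, gpa FROM students WHERE gpa = (SELECT MAX(gpa) FROM students)

Result:
major   | gpa 
--------+-----
Physics | 3.66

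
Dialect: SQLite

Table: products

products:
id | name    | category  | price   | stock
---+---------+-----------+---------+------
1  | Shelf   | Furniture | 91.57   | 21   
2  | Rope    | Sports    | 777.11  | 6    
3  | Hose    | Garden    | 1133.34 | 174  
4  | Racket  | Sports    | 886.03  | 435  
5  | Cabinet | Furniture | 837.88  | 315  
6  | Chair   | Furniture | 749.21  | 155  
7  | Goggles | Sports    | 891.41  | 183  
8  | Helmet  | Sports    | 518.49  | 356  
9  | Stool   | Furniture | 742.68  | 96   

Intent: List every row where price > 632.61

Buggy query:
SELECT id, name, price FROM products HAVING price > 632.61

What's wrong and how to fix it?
Bug: HAVING filters the output of aggregation, but this query has no GROUP BY and no aggregate functions, so SQLite rejects it (HAVING clause on a non-aggregate query); the condition here is per row

Fix: Use WHERE for row-level filtering

Corrected query:
SELECT id, name, price FROM products WHERE price > 632.61

Result:
id | name    | price  
---+---------+--------
2  | Rope    | 777.11 
3  | Hose    | 1133.34
4  | Racket  | 886.03 
5  | Cabinet | 837.88 
6  | Chair   | 749.21 
7  | Goggles | 891.41 
9  | Stool   | 742.68 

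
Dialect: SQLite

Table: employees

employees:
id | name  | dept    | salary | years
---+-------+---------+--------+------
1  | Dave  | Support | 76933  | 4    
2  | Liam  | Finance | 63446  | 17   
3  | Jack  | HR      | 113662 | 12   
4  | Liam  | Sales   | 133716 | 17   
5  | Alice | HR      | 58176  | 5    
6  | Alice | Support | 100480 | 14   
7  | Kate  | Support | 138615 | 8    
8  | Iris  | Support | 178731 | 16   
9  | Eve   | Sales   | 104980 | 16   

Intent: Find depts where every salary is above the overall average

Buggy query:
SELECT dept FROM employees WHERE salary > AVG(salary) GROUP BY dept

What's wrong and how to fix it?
Bug: WHERE evaluates per row before aggregation, so AVG() is unavailable

Fix: Use a subquery for AVG and a HAVING MIN(...) filter so the condition holds for every row in the group

Corrected query:
SELECT dept FROM employees GROUP BY dept HAVING MIN(salary) > (SELECT AVG(salary) FROM employees)

Result:
(no rows)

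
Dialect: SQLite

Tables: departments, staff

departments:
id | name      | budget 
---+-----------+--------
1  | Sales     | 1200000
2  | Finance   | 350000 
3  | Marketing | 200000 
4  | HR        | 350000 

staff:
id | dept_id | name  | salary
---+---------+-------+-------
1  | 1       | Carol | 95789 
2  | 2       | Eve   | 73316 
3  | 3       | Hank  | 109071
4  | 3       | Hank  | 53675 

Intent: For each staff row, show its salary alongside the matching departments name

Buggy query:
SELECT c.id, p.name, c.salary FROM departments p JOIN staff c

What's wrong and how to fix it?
Bug: JOIN with no ON clause produces a cartesian product; every staff row pairs with every departments row

Fix: Add ON c.dept_id = p.id to the JOIN

Corrected query:
SELECT c.id, p.name, c.salary FROM departments p JOIN staff c ON c.dept_id = p.id

Result:
id | name      | salary
---+-----------+-------
1  | Sales     | 95789 
2  | Finance   | 73316 
3  | Marketing | 109071
4  | Marketing | 53675 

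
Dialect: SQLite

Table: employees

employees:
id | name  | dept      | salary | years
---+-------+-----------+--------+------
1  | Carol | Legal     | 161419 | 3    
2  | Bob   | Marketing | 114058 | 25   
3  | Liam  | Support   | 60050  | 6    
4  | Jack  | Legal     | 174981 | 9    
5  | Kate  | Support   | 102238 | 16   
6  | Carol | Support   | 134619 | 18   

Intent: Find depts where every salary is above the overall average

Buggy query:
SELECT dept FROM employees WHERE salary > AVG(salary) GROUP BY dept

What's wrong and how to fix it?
Bug: AVG() is an aggregate; it can't sit directly in WHERE

Fix: Compute the overall average in a scalar subquery and compare each group's MIN against it in HAVING

Corrected query:
SELECT dept FROM employees GROUP BY dept HAVING MIN(salary) > (SELECT AVG(salary) FROM employees)

Result:
dept 
-----
Legal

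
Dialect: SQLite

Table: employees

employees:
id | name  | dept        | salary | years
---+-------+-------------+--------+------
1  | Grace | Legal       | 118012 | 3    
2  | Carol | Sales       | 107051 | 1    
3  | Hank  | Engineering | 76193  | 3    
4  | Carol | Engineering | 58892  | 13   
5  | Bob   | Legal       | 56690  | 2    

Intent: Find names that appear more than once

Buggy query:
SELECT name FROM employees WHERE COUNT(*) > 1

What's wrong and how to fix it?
Bug: WHERE can't reference COUNT(*); aggregates are computed after WHERE

Fix: GROUP BY name, then filter groups with HAVING COUNT(*) > 1

Corrected query:
SELECT name FROM employees GROUP BY name HAVING COUNT(*) > 1

Result:
name 
-----
Carol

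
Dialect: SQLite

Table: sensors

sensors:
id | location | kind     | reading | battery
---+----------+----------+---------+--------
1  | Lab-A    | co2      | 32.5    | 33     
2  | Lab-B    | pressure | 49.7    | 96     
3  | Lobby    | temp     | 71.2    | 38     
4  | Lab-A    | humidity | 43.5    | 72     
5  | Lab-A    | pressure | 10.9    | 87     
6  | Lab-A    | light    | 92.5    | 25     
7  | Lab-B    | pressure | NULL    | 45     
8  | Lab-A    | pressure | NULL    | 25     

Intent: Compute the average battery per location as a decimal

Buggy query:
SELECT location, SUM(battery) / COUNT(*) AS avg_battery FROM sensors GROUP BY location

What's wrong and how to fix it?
Bug: SUM(battery) and COUNT(*) are both integers; the division truncates the fractional part

Fix: Cast one side to REAL so the division keeps the fractional part

Corrected query:
SELECT location, SUM(battery) * 1.0 / COUNT(*) AS avg_battery FROM sensors GROUP BY location

Result:
location | avg_battery
---------+------------
Lab-A    | 48.4       
Lab-B    | 70.5       
Lobby    | 38         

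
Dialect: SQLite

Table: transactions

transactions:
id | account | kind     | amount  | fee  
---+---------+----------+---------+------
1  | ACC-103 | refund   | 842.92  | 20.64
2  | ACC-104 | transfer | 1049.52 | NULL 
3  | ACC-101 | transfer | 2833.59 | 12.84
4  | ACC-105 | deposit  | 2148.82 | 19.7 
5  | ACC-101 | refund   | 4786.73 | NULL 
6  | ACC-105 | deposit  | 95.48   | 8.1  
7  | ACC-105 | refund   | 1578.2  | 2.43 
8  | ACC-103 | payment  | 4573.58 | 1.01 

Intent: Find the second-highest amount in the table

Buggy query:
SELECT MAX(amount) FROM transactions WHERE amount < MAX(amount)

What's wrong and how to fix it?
Bug: MAX(amount) on the right of the comparison is an aggregate-in-WHERE error

Fix: Put the inner MAX in a scalar subquery

Corrected query:
SELECT MAX(amount) FROM transactions WHERE amount < (SELECT MAX(amount) FROM transactions)

Result:
MAX(amount)
-----------
4573.58    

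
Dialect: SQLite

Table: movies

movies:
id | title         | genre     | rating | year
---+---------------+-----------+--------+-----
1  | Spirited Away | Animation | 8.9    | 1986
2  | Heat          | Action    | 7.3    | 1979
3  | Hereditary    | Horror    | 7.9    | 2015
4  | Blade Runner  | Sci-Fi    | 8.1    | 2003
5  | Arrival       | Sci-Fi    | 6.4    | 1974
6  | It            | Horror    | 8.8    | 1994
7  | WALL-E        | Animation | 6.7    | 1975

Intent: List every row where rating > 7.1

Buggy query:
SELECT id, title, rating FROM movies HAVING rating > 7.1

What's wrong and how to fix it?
Bug: HAVING filters the output of aggregation, but this query has no GROUP BY and no aggregate functions, so SQLite rejects it (HAVING clause on a non-aggregate query); the condition here is per row

Fix: Use WHERE for row-level filtering

Corrected query:
SELECT id, title, rating FROM movies WHERE rating > 7.1

Result:
id | title         | rating
---+---------------+-------
1  | Spirited Away | 8.9   
2  | Heat          | 7.3   
3  | Hereditary    | 7.9   
4  | Blade Runner  | 8.1   
6  | It            | 8.8   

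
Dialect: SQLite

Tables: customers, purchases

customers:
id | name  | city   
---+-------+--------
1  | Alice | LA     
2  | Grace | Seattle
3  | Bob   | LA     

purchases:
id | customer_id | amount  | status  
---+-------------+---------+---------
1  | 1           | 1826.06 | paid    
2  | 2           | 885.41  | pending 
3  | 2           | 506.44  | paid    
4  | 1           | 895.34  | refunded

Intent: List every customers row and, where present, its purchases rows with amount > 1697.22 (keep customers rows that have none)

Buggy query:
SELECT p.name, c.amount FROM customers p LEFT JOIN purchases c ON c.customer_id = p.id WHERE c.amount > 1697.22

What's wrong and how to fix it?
Bug: Filtering c.amount in WHERE discards the NULL rows produced by LEFT JOIN, turning it into an inner join

Fix: Put 'c.amount > 1697.22' in the JOIN's ON clause instead of WHERE

Corrected query:
SELECT p.name, c.amount FROM customers p LEFT JOIN purchases c ON c.customer_id = p.id AND c.amount > 1697.22

Result:
name  | amount 
------+--------
Alice | 1826.06
Grace | NULL   
Bob   | NULL   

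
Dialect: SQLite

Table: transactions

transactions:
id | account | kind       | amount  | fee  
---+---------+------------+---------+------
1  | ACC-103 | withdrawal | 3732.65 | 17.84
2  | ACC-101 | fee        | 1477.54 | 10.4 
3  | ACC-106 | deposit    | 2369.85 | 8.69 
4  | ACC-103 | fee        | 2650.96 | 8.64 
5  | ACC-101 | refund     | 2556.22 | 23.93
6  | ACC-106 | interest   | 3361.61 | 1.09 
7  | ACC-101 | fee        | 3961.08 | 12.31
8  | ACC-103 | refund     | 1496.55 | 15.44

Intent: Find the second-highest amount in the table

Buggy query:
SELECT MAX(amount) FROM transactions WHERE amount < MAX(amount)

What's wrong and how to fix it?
Bug: The inner MAX is an aggregate inside WHERE, which is not allowed

Fix: Put the inner MAX in a scalar subquery

Corrected query:
SELECT MAX(amount) FROM transactions WHERE amount < (SELECT MAX(amount) FROM transactions)

Result:
MAX(amount)
-----------
3732.65    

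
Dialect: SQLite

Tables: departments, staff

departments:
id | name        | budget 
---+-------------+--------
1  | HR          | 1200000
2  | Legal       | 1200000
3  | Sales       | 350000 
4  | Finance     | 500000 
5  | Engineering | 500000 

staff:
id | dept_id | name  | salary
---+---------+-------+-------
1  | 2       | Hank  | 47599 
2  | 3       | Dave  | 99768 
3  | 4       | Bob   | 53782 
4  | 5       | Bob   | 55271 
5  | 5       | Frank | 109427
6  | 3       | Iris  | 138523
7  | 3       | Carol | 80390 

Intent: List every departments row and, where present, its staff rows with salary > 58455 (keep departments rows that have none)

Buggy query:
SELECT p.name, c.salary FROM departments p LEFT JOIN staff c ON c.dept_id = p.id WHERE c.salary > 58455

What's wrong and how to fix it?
Bug: Filtering c.salary in WHERE discards the NULL rows produced by LEFT JOIN, turning it into an inner join

Fix: Put 'c.salary > 58455' in the JOIN's ON clause instead of WHERE

Corrected query:
SELECT p.name, c.salary FROM departments p LEFT JOIN staff c ON c.dept_id = p.id AND c.salary > 58455

Result:
name        | salary
------------+-------
HR          | NULL  
Legal       | NULL  
Sales       | 80390 
Sales       | 99768 
Sales       | 138523
Finance     | NULL  
Engineering | 109427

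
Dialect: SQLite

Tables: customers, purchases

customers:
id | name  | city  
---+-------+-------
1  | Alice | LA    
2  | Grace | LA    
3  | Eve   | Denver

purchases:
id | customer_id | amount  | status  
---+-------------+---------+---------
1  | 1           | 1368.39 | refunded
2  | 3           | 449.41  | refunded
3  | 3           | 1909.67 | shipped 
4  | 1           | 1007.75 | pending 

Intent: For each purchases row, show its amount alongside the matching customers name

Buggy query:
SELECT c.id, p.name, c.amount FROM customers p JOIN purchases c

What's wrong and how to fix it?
Bug: Missing join condition: each purchases row is matched to all customers rows instead of just its own

Fix: Specify the join condition linking the foreign key to the parent id

Corrected query:
SELECT c.id, p.name, c.amount FROM customers p JOIN purchases c ON c.customer_id = p.id

Result:
id | name  | amount 
---+-------+--------
1  | Alice | 1368.39
2  | Eve   | 449.41 
3  | Eve   | 1909.67
4  | Alice | 1007.75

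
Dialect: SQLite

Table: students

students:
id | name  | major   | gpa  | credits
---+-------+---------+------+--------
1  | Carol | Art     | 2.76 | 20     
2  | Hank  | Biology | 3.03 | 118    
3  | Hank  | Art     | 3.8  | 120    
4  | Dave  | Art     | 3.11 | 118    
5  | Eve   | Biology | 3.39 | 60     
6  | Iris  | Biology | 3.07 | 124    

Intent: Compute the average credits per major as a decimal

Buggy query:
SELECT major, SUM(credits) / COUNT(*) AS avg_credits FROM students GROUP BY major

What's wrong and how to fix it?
Bug: Both operands are integers, so '/' performs integer division and truncates

Fix: Multiply by 1.0 (or CAST to REAL) to force floating-point division

Corrected query:
SELECT major, SUM(credits) * 1.0 / COUNT(*) AS avg_credits FROM students GROUP BY major

Result:
major   | avg_credits
--------+------------
Art     | 86         
Biology | 100.666667 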